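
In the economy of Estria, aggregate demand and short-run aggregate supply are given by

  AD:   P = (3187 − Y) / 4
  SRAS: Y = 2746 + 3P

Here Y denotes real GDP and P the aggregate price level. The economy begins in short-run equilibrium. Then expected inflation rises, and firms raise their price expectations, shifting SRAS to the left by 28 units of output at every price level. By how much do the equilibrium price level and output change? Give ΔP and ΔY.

ΔP = +4, ΔY = -16

This is a negative supply shock: SRAS shifts left.
New SRAS: Y = 2718 + 3P.
Set AD = SRAS: 3187 − 4P = 2718 + 3P, so 469 = 7P and P = 67.
Y = 3187 − 4·67 = 2919.
Initially P = 63, Y = 2935, so ΔP = +4 and ΔY = -16.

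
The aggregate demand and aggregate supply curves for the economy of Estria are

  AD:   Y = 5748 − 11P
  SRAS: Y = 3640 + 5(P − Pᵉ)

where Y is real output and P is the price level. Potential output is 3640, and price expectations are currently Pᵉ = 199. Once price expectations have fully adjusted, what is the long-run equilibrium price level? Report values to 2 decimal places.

Long-run P = 191.64

Short run: with Pᵉ = 199, SRAS is Y = 2645 + 5P. Setting AD = SRAS gives 3103 = 16P, so P = 193.94 and Y = 5748 − 11P = 3614.69.
Output 3614.69 is below potential 3640, so over time expected prices fall and SRAS shifts right until Y returns to 3640.
Long run: Y = 3640 on the AD curve gives 3640 = 5748 − 11P, so P = 191.64.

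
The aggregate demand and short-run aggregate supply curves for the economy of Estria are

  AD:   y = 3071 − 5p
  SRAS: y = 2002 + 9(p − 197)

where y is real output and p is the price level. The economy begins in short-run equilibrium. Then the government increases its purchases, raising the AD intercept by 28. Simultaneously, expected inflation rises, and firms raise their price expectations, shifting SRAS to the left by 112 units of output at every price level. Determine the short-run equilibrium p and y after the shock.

p = 213, y = 2034

After both shocks: AD is y = 3099 − 5p and SRAS is y = 117 + 9p.
Setting them equal: 2982 = 14p, so p = 213.
y = 3099 − 5·213 = 2034.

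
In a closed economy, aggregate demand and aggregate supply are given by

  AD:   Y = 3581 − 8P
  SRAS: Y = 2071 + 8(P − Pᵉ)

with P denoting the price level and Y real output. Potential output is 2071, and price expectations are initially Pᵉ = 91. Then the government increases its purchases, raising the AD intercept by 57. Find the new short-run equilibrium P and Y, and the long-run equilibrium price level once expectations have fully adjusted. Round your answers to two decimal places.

AD shifts right: new AD is Y = 3638 − 8P. With Pᵉ = 91, SRAS is Y = 1343 + 8P.
Short run: 3638 − 8P = 1343 + 8P gives 2295 = 16P, so P = 143.44 and Y = 3638 − 8P = 2490.50.
Y = 2490.50 is above potential 2071; expectations adjust and SRAS shifts left until Y = 2071.
Long run: on the new AD curve, 2071 = 3638 − 8P gives P = 195.88.

Short run: P = 143.44, Y = 2490.50. Long run: P = 195.88.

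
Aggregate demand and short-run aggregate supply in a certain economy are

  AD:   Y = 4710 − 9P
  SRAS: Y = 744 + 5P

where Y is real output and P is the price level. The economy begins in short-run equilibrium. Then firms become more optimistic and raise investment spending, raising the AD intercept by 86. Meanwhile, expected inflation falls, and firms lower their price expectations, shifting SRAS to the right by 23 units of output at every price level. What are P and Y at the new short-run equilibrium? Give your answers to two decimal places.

After both shocks: AD is Y = 4796 − 9P and SRAS is Y = 767 + 5P.
Setting them equal: 4029 = 14P, so P = 287.79.
Substituting into AD, Y = 2205.93.

P = 287.79, Y = 2205.93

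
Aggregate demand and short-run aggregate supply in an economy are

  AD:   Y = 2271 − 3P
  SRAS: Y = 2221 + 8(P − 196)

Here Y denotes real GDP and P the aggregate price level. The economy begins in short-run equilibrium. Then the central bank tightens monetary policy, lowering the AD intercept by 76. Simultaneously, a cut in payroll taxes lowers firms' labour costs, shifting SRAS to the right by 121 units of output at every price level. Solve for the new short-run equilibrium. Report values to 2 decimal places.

P = 129.18, Y = 1807.45

After both shocks: AD is Y = 2195 − 3P and SRAS is Y = 774 + 8P.
Setting them equal: 1421 = 11P, so P = 129.18.
Substituting into AD, Y = 1807.45.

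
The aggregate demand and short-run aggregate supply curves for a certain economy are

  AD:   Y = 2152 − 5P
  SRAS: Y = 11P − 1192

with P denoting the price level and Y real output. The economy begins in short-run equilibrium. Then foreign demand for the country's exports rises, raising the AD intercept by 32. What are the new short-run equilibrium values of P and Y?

This is a positive demand shock: AD shifts right.
New AD: Y = 2184 − 5P.
Set AD = SRAS: 2184 − 5P = 11P − 1192, so 3376 = 16P and P = 211.
Y = 2184 − 5·211 = 1129.

P = 211, Y = 1129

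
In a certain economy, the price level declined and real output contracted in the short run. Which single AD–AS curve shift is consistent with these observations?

AD shifted left

P fell and Y fell. An AD shift moves P and Y in the same direction; an SRAS shift moves them in opposite directions.
Here P and Y moved in the same direction, so the AD curve shifted.
Since Y fell, AD shifted left.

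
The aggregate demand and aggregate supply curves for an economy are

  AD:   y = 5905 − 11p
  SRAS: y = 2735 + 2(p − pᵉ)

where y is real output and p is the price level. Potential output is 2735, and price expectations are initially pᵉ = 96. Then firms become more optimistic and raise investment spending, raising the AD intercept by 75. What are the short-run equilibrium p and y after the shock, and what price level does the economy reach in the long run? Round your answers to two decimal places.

AD shifts right: new AD is y = 5980 − 11p. With pᵉ = 96, SRAS is y = 2543 + 2p.
Short run: 5980 − 11p = 2543 + 2p gives 3437 = 13p, so p = 264.38 and y = 5980 − 11p = 3071.77.
y = 3071.77 is above potential 2735; expectations adjust and SRAS shifts left until y = 2735.
Long run: on the new AD curve, 2735 = 5980 − 11p gives p = 295.00.

Short run: p = 264.38, y = 3071.77. Long run: p = 295.00.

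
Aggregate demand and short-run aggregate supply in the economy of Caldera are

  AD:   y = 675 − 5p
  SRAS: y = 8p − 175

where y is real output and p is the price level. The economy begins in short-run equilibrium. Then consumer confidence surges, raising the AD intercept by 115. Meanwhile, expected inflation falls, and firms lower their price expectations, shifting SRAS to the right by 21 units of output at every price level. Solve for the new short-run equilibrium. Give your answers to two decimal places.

p = 72.62, y = 426.92

After both shocks: AD is y = 790 − 5p and SRAS is y = 8p − 154.
Setting them equal: 944 = 13p, so p = 72.62.
Substituting into AD, y = 426.92.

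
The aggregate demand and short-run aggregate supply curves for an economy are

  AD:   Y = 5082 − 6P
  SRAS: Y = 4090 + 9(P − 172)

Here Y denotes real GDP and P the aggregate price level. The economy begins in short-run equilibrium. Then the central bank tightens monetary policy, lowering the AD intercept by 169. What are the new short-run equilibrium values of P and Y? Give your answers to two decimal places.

P = 158.07, Y = 3964.60

This is a negative demand shock: AD shifts left.
New AD: Y = 4913 − 6P.
SRAS can be written Y = 2542 + 9P.
Set AD = SRAS: 4913 − 6P = 2542 + 9P, so 2371 = 15P and P = 158.07.
Substituting into AD, Y = 3964.60.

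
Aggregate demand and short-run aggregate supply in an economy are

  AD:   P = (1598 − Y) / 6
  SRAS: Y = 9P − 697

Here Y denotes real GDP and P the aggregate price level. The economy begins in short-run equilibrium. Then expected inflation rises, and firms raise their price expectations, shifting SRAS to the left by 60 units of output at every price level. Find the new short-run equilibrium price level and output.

This is a negative supply shock: SRAS shifts left.
New SRAS: Y = 9P − 757.
Set AD = SRAS: 1598 − 6P = 9P − 757, so 2355 = 15P and P = 157.
Y = 1598 − 6·157 = 656.

P = 157, Y = 656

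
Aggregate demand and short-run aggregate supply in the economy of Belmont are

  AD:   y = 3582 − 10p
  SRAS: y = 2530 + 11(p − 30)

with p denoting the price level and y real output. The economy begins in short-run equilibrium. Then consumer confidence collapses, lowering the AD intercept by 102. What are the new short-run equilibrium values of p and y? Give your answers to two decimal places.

This is a negative demand shock: AD shifts left.
New AD: y = 3480 − 10p.
SRAS can be written y = 2200 + 11p.
Set AD = SRAS: 3480 − 10p = 2200 + 11p, so 1280 = 21p and p = 60.95.
Substituting into AD, y = 2870.48.

p = 60.95, y = 2870.48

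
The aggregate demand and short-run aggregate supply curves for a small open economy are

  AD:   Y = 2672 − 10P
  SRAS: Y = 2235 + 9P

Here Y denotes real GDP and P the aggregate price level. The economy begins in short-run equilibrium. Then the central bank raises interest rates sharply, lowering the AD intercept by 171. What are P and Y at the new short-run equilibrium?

This is a negative demand shock: AD shifts left.
New AD: Y = 2501 − 10P.
Set AD = SRAS: 2501 − 10P = 2235 + 9P, so 266 = 19P and P = 14.
Y = 2501 − 10·14 = 2361.

P = 14, Y = 2361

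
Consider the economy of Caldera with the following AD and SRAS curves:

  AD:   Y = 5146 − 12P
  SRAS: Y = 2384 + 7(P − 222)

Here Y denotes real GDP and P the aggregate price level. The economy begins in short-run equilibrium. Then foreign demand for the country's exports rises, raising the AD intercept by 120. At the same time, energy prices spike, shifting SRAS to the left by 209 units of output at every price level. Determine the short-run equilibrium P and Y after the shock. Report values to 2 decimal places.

After both shocks: AD is Y = 5266 − 12P and SRAS is Y = 621 + 7P.
Setting them equal: 4645 = 19P, so P = 244.47.
Substituting into AD, Y = 2332.32.

P = 244.47, Y = 2332.32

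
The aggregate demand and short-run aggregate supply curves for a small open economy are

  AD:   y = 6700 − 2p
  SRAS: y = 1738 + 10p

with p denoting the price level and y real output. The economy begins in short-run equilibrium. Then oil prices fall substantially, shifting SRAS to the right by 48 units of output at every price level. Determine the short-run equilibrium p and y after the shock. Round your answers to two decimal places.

p = 409.50, y = 5881.00

This is a positive supply shock: SRAS shifts right.
New SRAS: y = 1786 + 10p.
Set AD = SRAS: 6700 − 2p = 1786 + 10p, so 4914 = 12p and p = 409.50.
Substituting into AD, y = 5881.00.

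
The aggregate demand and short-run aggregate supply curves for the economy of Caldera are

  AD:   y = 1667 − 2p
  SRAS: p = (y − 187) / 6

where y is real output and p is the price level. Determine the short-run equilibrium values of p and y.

Rearrange SRAS to y = 187 + 6p.
Set AD = SRAS: 1667 − 2p = 187 + 6p, so 1480 = 8p and p = 185.
Then y = 1667 − 2·185 = 1297.

p = 185, y = 1297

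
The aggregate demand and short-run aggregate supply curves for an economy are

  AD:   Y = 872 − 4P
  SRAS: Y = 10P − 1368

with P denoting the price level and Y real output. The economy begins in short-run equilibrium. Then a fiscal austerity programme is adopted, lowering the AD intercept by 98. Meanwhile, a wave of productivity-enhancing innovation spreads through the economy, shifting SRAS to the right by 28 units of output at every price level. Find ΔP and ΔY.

ΔP = -9, ΔY = -62

After both shocks: AD is Y = 774 − 4P and SRAS is Y = 10P − 1340.
Setting them equal: 2114 = 14P, so P = 151.
Y = 774 − 4·151 = 170.
Initially P = 160, Y = 232, so ΔP = -9 and ΔY = -62.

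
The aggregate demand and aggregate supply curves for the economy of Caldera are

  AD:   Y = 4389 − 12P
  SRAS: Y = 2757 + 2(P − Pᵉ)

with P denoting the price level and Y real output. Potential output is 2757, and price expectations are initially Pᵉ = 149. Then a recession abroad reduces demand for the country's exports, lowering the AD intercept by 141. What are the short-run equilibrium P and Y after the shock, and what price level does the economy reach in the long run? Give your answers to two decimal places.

Short run: P = 127.79, Y = 2714.57. Long run: P = 124.25.

AD shifts left: new AD is Y = 4248 − 12P. With Pᵉ = 149, SRAS is Y = 2459 + 2P.
Short run: 4248 − 12P = 2459 + 2P gives 1789 = 14P, so P = 127.79 and Y = 4248 − 12P = 2714.57.
Y = 2714.57 is below potential 2757; expectations adjust and SRAS shifts right until Y = 2757.
Long run: on the new AD curve, 2757 = 4248 − 12P gives P = 124.25.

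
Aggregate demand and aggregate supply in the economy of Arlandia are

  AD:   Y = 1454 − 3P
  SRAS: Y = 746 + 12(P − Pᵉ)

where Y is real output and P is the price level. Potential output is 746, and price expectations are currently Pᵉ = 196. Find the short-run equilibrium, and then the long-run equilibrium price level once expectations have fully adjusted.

Short run: with Pᵉ = 196, SRAS is Y = 12P − 1606. Setting AD = SRAS gives 3060 = 15P, so P = 204 and Y = 1454 − 3·204 = 842.
Output 842 is above potential 746, so over time expected prices rise and SRAS shifts left until Y returns to 746.
Long run: Y = 746 on the AD curve gives 746 = 1454 − 3P, so P = 236.

Short run: P = 204, Y = 842. Long run: P = 236.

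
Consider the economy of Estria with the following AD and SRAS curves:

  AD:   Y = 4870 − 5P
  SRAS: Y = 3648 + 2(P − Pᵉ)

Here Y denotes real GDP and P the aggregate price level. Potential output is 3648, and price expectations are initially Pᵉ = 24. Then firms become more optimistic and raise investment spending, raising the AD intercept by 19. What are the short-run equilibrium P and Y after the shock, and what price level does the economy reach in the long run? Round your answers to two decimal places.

Short run: P = 184.14, Y = 3968.29. Long run: P = 248.20.

AD shifts right: new AD is Y = 4889 − 5P. With Pᵉ = 24, SRAS is Y = 3600 + 2P.
Short run: 4889 − 5P = 3600 + 2P gives 1289 = 7P, so P = 184.14 and Y = 4889 − 5P = 3968.29.
Y = 3968.29 is above potential 3648; expectations adjust and SRAS shifts left until Y = 3648.
Long run: on the new AD curve, 3648 = 4889 − 5P gives P = 248.20.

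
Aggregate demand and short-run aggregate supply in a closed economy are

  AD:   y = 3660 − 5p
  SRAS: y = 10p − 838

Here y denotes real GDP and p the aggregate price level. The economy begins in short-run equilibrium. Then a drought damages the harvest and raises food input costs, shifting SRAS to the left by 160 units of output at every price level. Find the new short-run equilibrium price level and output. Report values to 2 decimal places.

This is a negative supply shock: SRAS shifts left.
New SRAS: y = 10p − 998.
Set AD = SRAS: 3660 − 5p = 10p − 998, so 4658 = 15p and p = 310.53.
Substituting into AD, y = 2107.33.

p = 310.53, y = 2107.33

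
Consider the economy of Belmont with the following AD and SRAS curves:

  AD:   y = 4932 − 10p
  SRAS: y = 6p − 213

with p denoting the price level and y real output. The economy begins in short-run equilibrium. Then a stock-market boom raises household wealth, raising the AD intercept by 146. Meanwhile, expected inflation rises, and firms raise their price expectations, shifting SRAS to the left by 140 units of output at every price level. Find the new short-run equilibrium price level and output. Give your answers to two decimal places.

p = 339.44, y = 1683.63

After both shocks: AD is y = 5078 − 10p and SRAS is y = 6p − 353.
Setting them equal: 5431 = 16p, so p = 339.44.
Substituting into AD, y = 1683.63.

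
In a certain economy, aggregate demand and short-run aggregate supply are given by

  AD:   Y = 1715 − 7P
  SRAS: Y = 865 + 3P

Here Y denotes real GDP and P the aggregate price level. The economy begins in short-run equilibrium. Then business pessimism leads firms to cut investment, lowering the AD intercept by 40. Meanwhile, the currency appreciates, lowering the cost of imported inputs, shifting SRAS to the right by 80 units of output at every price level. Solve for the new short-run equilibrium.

P = 73, Y = 1164

After both shocks: AD is Y = 1675 − 7P and SRAS is Y = 945 + 3P.
Setting them equal: 730 = 10P, so P = 73.
Y = 1675 − 7·73 = 1164.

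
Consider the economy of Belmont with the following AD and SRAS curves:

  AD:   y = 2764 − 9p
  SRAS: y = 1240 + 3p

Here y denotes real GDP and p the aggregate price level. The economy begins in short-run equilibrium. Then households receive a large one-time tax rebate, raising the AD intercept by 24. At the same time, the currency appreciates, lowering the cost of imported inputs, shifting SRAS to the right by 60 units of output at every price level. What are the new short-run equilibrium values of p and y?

After both shocks: AD is y = 2788 − 9p and SRAS is y = 1300 + 3p.
Setting them equal: 1488 = 12p, so p = 124.
y = 2788 − 9·124 = 1672.

p = 124, y = 1672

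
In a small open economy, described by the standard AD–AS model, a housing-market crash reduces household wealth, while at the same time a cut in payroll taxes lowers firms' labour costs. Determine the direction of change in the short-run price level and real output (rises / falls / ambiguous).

The first event is a negative demand shock: AD shifts left, which by itself pushes P down and Y down.
The second is a favourable supply shock: SRAS shifts right, which by itself pushes P down and Y up.
Both shocks push P down, so P falls. The two shocks push Y in opposite directions, so the effect on Y is ambiguous.

Price level: falls; output: ambiguous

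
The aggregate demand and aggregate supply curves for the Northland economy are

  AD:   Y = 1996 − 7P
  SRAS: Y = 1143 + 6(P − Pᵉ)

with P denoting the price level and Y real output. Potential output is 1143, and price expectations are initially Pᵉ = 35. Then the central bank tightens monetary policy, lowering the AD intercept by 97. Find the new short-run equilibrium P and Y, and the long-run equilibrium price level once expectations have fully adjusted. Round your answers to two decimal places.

AD shifts left: new AD is Y = 1899 − 7P. With Pᵉ = 35, SRAS is Y = 933 + 6P.
Short run: 1899 − 7P = 933 + 6P gives 966 = 13P, so P = 74.31 and Y = 1899 − 7P = 1378.85.
Y = 1378.85 is above potential 1143; expectations adjust and SRAS shifts left until Y = 1143.
Long run: on the new AD curve, 1143 = 1899 − 7P gives P = 108.00.

Short run: P = 74.31, Y = 1378.85. Long run: P = 108.00.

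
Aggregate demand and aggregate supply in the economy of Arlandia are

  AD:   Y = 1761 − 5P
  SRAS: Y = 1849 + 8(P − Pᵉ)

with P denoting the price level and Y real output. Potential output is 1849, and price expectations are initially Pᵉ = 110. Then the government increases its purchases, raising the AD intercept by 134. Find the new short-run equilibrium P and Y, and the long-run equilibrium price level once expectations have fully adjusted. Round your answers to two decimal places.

AD shifts right: new AD is Y = 1895 − 5P. With Pᵉ = 110, SRAS is Y = 969 + 8P.
Short run: 1895 − 5P = 969 + 8P gives 926 = 13P, so P = 71.23 and Y = 1895 − 5P = 1538.85.
Y = 1538.85 is below potential 1849; expectations adjust and SRAS shifts right until Y = 1849.
Long run: on the new AD curve, 1849 = 1895 − 5P gives P = 9.20.

Short run: P = 71.23, Y = 1538.85. Long run: P = 9.20.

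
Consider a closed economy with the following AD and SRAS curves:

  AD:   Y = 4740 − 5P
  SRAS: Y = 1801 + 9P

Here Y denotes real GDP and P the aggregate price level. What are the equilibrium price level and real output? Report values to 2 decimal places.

Set AD = SRAS: 4740 − 5P = 1801 + 9P, so 2939 = 14P and P = 209.93.
Substituting into AD, Y = 4740 − 5P = 3690.36.

P = 209.93, Y = 3690.36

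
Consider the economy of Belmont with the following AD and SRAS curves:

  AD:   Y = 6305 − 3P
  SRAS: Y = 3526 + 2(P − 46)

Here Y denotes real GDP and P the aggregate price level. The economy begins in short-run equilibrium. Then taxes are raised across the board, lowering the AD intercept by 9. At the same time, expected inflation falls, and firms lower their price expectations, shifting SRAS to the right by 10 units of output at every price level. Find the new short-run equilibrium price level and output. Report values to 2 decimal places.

P = 570.40, Y = 4584.80

After both shocks: AD is Y = 6296 − 3P and SRAS is Y = 3444 + 2P.
Setting them equal: 2852 = 5P, so P = 570.40.
Substituting into AD, Y = 4584.80.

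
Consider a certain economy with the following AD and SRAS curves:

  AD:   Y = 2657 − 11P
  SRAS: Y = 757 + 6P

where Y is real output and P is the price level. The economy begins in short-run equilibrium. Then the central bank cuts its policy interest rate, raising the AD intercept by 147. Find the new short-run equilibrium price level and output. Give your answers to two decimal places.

This is a positive demand shock: AD shifts right.
New AD: Y = 2804 − 11P.
Set AD = SRAS: 2804 − 11P = 757 + 6P, so 2047 = 17P and P = 120.41.
Substituting into AD, Y = 1479.47.

P = 120.41, Y = 1479.47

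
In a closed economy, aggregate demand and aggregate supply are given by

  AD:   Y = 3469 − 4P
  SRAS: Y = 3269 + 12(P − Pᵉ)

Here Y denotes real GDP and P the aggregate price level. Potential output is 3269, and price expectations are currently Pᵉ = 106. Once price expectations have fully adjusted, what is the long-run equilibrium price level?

Long-run P = 50

Short run: with Pᵉ = 106, SRAS is Y = 1997 + 12P. Setting AD = SRAS gives 1472 = 16P, so P = 92 and Y = 3469 − 4·92 = 3101.
Output 3101 is below potential 3269, so over time expected prices fall and SRAS shifts right until Y returns to 3269.
Long run: Y = 3269 on the AD curve gives 3269 = 3469 − 4P, so P = 50.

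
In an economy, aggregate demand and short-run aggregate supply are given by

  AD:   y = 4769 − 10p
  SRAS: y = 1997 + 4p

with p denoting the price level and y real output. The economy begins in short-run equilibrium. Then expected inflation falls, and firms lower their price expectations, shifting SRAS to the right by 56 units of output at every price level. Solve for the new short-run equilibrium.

p = 194, y = 2829

This is a positive supply shock: SRAS shifts right.
New SRAS: y = 2053 + 4p.
Set AD = SRAS: 4769 − 10p = 2053 + 4p, so 2716 = 14p and p = 194.
y = 4769 − 10·194 = 2829.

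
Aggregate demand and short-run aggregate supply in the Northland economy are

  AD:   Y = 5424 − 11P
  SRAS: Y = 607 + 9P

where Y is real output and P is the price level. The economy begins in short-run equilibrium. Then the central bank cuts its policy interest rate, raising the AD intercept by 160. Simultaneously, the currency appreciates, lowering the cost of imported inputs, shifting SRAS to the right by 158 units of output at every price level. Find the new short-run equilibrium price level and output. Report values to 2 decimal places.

P = 240.95, Y = 2933.55

After both shocks: AD is Y = 5584 − 11P and SRAS is Y = 765 + 9P.
Setting them equal: 4819 = 20P, so P = 240.95.
Substituting into AD, Y = 2933.55.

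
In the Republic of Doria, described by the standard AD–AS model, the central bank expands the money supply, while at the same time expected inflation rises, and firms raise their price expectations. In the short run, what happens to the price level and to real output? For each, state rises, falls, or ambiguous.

Price level: rises; output: ambiguous

The first event is a positive demand shock: AD shifts right, which by itself pushes P up and Y up.
The second is an adverse supply shock: SRAS shifts left, which by itself pushes P up and Y down.
Both shocks push P up, so P rises. The two shocks push Y in opposite directions, so the effect on Y is ambiguous.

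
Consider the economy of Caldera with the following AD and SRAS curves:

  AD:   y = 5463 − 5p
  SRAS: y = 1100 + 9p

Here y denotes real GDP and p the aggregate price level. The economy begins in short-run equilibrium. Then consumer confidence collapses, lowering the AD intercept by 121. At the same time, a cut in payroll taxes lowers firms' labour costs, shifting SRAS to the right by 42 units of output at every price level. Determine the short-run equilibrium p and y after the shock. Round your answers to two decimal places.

After both shocks: AD is y = 5342 − 5p and SRAS is y = 1142 + 9p.
Setting them equal: 4200 = 14p, so p = 300.00.
Substituting into AD, y = 3842.00.

p = 300.00, y = 3842.00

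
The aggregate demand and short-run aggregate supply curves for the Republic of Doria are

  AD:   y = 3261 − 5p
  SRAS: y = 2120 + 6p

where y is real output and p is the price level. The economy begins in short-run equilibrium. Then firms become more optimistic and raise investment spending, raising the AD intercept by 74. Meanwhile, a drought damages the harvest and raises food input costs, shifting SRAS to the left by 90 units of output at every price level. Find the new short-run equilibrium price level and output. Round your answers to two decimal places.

After both shocks: AD is y = 3335 − 5p and SRAS is y = 2030 + 6p.
Setting them equal: 1305 = 11p, so p = 118.64.
Substituting into AD, y = 2741.82.

p = 118.64, y = 2741.82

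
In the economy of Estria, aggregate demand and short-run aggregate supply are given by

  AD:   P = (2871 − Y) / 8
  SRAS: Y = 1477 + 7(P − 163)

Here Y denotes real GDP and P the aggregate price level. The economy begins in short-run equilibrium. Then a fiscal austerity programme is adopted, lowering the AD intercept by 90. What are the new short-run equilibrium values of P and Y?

This is a negative demand shock: AD shifts left.
New AD: Y = 2781 − 8P.
SRAS can be written Y = 336 + 7P.
Set AD = SRAS: 2781 − 8P = 336 + 7P, so 2445 = 15P and P = 163.
Y = 2781 − 8·163 = 1477.

P = 163, Y = 1477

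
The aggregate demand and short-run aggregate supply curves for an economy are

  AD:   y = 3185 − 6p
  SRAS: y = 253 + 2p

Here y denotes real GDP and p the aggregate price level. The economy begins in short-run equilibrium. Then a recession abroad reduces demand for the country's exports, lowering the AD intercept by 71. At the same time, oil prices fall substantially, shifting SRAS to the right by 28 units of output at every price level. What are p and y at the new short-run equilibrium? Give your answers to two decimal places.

p = 354.13, y = 989.25

After both shocks: AD is y = 3114 − 6p and SRAS is y = 281 + 2p.
Setting them equal: 2833 = 8p, so p = 354.13.
Substituting into AD, y = 989.25.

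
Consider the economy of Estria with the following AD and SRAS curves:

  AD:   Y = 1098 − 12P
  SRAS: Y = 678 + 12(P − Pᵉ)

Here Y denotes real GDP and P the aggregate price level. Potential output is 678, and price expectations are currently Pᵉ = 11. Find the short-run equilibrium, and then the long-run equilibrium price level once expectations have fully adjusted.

Short run: P = 23, Y = 822. Long run: P = 35.

Short run: with Pᵉ = 11, SRAS is Y = 546 + 12P. Setting AD = SRAS gives 552 = 24P, so P = 23 and Y = 1098 − 12·23 = 822.
Output 822 is above potential 678, so over time expected prices rise and SRAS shifts left until Y returns to 678.
Long run: Y = 678 on the AD curve gives 678 = 1098 − 12P, so P = 35.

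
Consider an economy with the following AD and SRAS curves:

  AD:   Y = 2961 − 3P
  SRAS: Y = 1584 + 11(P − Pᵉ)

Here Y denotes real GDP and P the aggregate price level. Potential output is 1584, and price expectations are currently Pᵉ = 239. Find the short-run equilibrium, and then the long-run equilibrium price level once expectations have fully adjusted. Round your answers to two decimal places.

Short run: P = 286.14, Y = 2102.57. Long run: P = 459.00.

Short run: with Pᵉ = 239, SRAS is Y = 11P − 1045. Setting AD = SRAS gives 4006 = 14P, so P = 286.14 and Y = 2961 − 3P = 2102.57.
Output 2102.57 is above potential 1584, so over time expected prices rise and SRAS shifts left until Y returns to 1584.
Long run: Y = 1584 on the AD curve gives 1584 = 2961 − 3P, so P = 459.00.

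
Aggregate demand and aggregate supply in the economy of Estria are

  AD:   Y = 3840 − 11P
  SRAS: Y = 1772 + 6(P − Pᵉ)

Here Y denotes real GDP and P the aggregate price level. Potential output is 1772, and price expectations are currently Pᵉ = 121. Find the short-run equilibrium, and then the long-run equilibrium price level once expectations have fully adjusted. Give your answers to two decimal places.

Short run: with Pᵉ = 121, SRAS is Y = 1046 + 6P. Setting AD = SRAS gives 2794 = 17P, so P = 164.35 and Y = 3840 − 11P = 2032.12.
Output 2032.12 is above potential 1772, so over time expected prices rise and SRAS shifts left until Y returns to 1772.
Long run: Y = 1772 on the AD curve gives 1772 = 3840 − 11P, so P = 188.00.

Short run: P = 164.35, Y = 2032.12. Long run: P = 188.00.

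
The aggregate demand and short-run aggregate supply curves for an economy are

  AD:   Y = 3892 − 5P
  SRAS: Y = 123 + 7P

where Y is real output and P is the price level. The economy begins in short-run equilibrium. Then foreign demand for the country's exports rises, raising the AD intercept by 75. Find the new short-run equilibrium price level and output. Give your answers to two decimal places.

P = 320.33, Y = 2365.33

This is a positive demand shock: AD shifts right.
New AD: Y = 3967 − 5P.
Set AD = SRAS: 3967 − 5P = 123 + 7P, so 3844 = 12P and P = 320.33.
Substituting into AD, Y = 2365.33.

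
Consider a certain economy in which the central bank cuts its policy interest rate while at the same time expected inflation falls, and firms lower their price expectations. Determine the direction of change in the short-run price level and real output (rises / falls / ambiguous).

The first event is a positive demand shock: AD shifts right, which by itself pushes P up and Y up.
The second is a favourable supply shock: SRAS shifts right, which by itself pushes P down and Y up.
The two shocks push P in opposite directions, so the effect on P is ambiguous. Both shocks push Y up, so Y rises.

Price level: ambiguous; output: rises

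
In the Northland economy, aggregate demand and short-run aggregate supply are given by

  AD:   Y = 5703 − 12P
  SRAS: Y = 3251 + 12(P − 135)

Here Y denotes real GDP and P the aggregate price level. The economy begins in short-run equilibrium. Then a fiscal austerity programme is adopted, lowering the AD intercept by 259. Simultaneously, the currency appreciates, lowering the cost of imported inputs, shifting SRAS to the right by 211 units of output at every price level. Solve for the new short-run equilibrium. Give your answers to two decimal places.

P = 150.08, Y = 3643.00

After both shocks: AD is Y = 5444 − 12P and SRAS is Y = 1842 + 12P.
Setting them equal: 3602 = 24P, so P = 150.08.
Substituting into AD, Y = 3643.00.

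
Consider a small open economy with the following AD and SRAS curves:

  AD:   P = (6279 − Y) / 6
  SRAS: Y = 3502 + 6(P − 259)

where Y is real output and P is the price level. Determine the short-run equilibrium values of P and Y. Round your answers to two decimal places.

Write SRAS as Y = 3502 + 6P − 1554 = 1948 + 6P.
Rearrange AD to Y = 6279 − 6P.
Set AD = SRAS: 6279 − 6P = 1948 + 6P, so 4331 = 12P and P = 360.92.
Substituting into AD, Y = 6279 − 6P = 4113.50.

P = 360.92, Y = 4113.50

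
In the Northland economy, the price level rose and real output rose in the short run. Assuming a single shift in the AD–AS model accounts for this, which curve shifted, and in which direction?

P rose and Y rose. An AD shift moves P and Y in the same direction; an SRAS shift moves them in opposite directions.
Here P and Y moved in the same direction, so the AD curve shifted.
Since Y rose, AD shifted right.

AD shifted right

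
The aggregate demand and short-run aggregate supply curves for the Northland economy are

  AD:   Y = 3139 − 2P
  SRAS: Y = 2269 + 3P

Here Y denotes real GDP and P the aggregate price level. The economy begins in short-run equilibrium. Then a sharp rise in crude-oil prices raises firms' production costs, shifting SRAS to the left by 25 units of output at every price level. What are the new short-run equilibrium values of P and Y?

P = 179, Y = 2781

This is a negative supply shock: SRAS shifts left.
New SRAS: Y = 2244 + 3P.
Set AD = SRAS: 3139 − 2P = 2244 + 3P, so 895 = 5P and P = 179.
Y = 3139 − 2·179 = 2781.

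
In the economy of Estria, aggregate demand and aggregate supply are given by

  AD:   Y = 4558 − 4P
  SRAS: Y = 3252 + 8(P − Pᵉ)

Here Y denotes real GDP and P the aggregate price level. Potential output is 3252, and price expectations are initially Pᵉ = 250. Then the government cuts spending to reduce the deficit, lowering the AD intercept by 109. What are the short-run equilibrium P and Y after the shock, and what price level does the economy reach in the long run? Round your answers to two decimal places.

Short run: P = 266.42, Y = 3383.33. Long run: P = 299.25.

AD shifts left: new AD is Y = 4449 − 4P. With Pᵉ = 250, SRAS is Y = 1252 + 8P.
Short run: 4449 − 4P = 1252 + 8P gives 3197 = 12P, so P = 266.42 and Y = 4449 − 4P = 3383.33.
Y = 3383.33 is above potential 3252; expectations adjust and SRAS shifts left until Y = 3252.
Long run: on the new AD curve, 3252 = 4449 − 4P gives P = 299.25.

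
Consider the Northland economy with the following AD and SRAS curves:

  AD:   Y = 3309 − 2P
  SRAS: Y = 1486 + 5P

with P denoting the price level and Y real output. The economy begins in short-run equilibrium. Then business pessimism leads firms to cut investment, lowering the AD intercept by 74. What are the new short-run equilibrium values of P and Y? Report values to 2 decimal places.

P = 249.86, Y = 2735.29

This is a negative demand shock: AD shifts left.
New AD: Y = 3235 − 2P.
Set AD = SRAS: 3235 − 2P = 1486 + 5P, so 1749 = 7P and P = 249.86.
Substituting into AD, Y = 2735.29.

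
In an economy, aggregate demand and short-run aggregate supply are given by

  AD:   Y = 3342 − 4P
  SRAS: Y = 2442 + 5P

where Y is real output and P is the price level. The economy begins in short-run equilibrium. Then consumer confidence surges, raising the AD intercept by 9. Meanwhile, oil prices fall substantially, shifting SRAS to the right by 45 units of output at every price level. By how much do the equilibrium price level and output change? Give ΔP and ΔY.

After both shocks: AD is Y = 3351 − 4P and SRAS is Y = 2487 + 5P.
Setting them equal: 864 = 9P, so P = 96.
Y = 3351 − 4·96 = 2967.
Initially P = 100, Y = 2942, so ΔP = -4 and ΔY = +25.

ΔP = -4, ΔY = +25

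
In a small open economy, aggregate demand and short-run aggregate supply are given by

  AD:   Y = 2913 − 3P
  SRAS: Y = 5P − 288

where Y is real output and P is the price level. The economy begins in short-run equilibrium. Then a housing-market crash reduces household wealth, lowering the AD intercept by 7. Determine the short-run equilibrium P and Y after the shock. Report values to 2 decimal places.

This is a negative demand shock: AD shifts left.
New AD: Y = 2906 − 3P.
Set AD = SRAS: 2906 − 3P = 5P − 288, so 3194 = 8P and P = 399.25.
Substituting into AD, Y = 1708.25.

P = 399.25, Y = 1708.25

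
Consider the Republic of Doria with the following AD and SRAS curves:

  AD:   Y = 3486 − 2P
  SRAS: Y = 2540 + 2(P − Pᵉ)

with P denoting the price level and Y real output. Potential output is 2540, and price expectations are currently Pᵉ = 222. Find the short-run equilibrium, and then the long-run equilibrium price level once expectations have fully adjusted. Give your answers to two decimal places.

Short run: P = 347.50, Y = 2791.00. Long run: P = 473.00.

Short run: with Pᵉ = 222, SRAS is Y = 2096 + 2P. Setting AD = SRAS gives 1390 = 4P, so P = 347.50 and Y = 3486 − 2P = 2791.00.
Output 2791.00 is above potential 2540, so over time expected prices rise and SRAS shifts left until Y returns to 2540.
Long run: Y = 2540 on the AD curve gives 2540 = 3486 − 2P, so P = 473.00.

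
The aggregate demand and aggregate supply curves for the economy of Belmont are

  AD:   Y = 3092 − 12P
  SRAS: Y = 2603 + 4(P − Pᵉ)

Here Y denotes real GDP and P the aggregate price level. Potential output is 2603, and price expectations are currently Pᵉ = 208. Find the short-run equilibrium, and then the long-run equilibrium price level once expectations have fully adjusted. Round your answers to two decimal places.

Short run: P = 82.56, Y = 2101.25. Long run: P = 40.75.

Short run: with Pᵉ = 208, SRAS is Y = 1771 + 4P. Setting AD = SRAS gives 1321 = 16P, so P = 82.56 and Y = 3092 − 12P = 2101.25.
Output 2101.25 is below potential 2603, so over time expected prices fall and SRAS shifts right until Y returns to 2603.
Long run: Y = 2603 on the AD curve gives 2603 = 3092 − 12P, so P = 40.75.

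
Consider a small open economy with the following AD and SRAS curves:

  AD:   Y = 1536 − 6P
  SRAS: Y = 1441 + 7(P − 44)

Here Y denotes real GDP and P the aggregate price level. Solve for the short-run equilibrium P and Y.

P = 31, Y = 1350

Write SRAS as Y = 1441 + 7P − 308 = 1133 + 7P.
Set AD = SRAS: 1536 − 6P = 1133 + 7P, so 403 = 13P and P = 31.
Then Y = 1536 − 6·31 = 1350.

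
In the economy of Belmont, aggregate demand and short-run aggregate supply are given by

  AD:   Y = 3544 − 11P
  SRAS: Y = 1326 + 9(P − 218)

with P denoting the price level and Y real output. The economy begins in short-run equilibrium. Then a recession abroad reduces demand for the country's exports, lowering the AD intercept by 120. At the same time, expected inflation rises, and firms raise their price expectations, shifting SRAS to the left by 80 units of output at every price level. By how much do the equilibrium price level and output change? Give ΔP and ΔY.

ΔP = -2, ΔY = -98

After both shocks: AD is Y = 3424 − 11P and SRAS is Y = 9P − 716.
Setting them equal: 4140 = 20P, so P = 207.
Y = 3424 − 11·207 = 1147.
Initially P = 209, Y = 1245, so ΔP = -2 and ΔY = -98.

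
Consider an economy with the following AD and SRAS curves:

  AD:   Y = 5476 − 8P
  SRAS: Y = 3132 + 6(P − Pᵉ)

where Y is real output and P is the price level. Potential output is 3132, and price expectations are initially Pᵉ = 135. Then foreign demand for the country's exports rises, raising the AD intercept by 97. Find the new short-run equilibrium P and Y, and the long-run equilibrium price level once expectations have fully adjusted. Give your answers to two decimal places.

Short run: P = 232.21, Y = 3715.29. Long run: P = 305.13.

AD shifts right: new AD is Y = 5573 − 8P. With Pᵉ = 135, SRAS is Y = 2322 + 6P.
Short run: 5573 − 8P = 2322 + 6P gives 3251 = 14P, so P = 232.21 and Y = 5573 − 8P = 3715.29.
Y = 3715.29 is above potential 3132; expectations adjust and SRAS shifts left until Y = 3132.
Long run: on the new AD curve, 3132 = 5573 − 8P gives P = 305.13.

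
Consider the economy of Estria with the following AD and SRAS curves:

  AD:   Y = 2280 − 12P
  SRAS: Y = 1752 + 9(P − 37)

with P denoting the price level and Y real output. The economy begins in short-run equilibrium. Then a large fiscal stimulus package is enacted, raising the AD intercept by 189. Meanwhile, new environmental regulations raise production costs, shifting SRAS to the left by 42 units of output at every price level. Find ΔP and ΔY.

ΔP = +11, ΔY = +57

After both shocks: AD is Y = 2469 − 12P and SRAS is Y = 1377 + 9P.
Setting them equal: 1092 = 21P, so P = 52.
Y = 2469 − 12·52 = 1845.
Initially P = 41, Y = 1788, so ΔP = +11 and ΔY = +57.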